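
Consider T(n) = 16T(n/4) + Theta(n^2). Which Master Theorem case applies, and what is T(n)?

Master Theorem for T(n) = 16T(n/4) + O(n^2):

a = 16, b = 4, c = 2
log_b(a) = log_4(16) = 2.0000

Case 2: c = 2 = log_4(16) = 2.0000
T(n) = O(n^2 log n) = O(n^2 log n)

For T(n) = 16T(n/4) + O(n^2): log_4(16) = 2.0000. This is Case 2 of the Master Theorem (c = log_b(a), equal work at all levels), giving O(n^2 log n).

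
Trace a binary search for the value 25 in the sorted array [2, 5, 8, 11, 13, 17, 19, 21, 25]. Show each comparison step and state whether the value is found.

Binary search for 25 in [2, 5, 8, 11, 13, 17, 19, 21, 25]:

lo=0, hi=8, mid=4, arr[mid]=13 -> 13 < 25, search right half
lo=5, hi=8, mid=6, arr[mid]=19 -> 19 < 25, search right half
lo=7, hi=8, mid=7, arr[mid]=21 -> 21 < 25, search right half
lo=8, hi=8, mid=8, arr[mid]=25 -> Found target at index 8!

Binary search finds 25 at index 8 after 4 comparisons. The search repeatedly halves the search space by comparing with the middle element.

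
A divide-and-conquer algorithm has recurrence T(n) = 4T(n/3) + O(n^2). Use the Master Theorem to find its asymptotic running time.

Master Theorem for T(n) = 4T(n/3) + O(n^2):

a = 4, b = 3, c = 2
log_b(a) = log_3(4) = 1.2619

Case 3: c = 2 > log_3(4) = 1.2619
T(n) = O(n^2) = O(n^2)

For T(n) = 4T(n/3) + O(n^2): log_3(4) = 1.2619. This is Case 3 of the Master Theorem (c > log_b(a), work dominated by root), giving O(n^2).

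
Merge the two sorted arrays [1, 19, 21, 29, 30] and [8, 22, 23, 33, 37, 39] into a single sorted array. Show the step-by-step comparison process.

Merging process:

Compare 1 vs 8: take 1 from left. Merged: [1]
Compare 19 vs 8: take 8 from right. Merged: [1, 8]
Compare 19 vs 22: take 19 from left. Merged: [1, 8, 19]
Compare 21 vs 22: take 21 from left. Merged: [1, 8, 19, 21]
Compare 29 vs 22: take 22 from right. Merged: [1, 8, 19, 21, 22]
Compare 29 vs 23: take 23 from right. Merged: [1, 8, 19, 21, 22, 23]
Compare 29 vs 33: take 29 from left. Merged: [1, 8, 19, 21, 22, 23, 29]
Compare 30 vs 33: take 30 from left. Merged: [1, 8, 19, 21, 22, 23, 29, 30]
Append remaining from right: [33, 37, 39]. Merged: [1, 8, 19, 21, 22, 23, 29, 30, 33, 37, 39]

Final merged array: [1, 8, 19, 21, 22, 23, 29, 30, 33, 37, 39]
Total comparisons: 8

The merged array is [1, 8, 19, 21, 22, 23, 29, 30, 33, 37, 39], requiring 8 comparisons. The merge step runs in O(n) time where n is the total number of elements.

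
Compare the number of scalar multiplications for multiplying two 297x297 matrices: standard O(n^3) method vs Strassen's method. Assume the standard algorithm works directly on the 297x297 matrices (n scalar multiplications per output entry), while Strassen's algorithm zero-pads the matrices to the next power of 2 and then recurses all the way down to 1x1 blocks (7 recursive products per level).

Matrix multiplication for 297x297 matrices:

Strassen's algorithm requires power-of-2 dimensions. Pad 297x297 to 512x512 (next power of 2).

Standard algorithm: 297^3 = 26198073 multiplications
Strassen's algorithm: 7^(log2(512)) = 7^9 = 40353607 multiplications
Difference: 26198073 - 40353607 = -14155534 (Strassen uses MORE here due to padding overhead — for small or just-over-power-of-2 n, padding can outweigh the per-level savings)

Standard: 26198073 multiplications (297^3). Strassen: 40353607 multiplications (7^9, after padding to 512x512). Strassen reduces 8 recursive multiplications to 7 at each level.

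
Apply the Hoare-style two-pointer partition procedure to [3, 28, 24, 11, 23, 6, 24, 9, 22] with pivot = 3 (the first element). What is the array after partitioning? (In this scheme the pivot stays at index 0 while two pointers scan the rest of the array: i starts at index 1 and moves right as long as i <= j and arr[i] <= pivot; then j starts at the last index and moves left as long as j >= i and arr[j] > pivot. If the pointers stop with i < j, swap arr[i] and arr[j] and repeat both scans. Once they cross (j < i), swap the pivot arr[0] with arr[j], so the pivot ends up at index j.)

Hoare-style two-pointer partition with pivot = 3:

Initial array: [3, 28, 24, 11, 23, 6, 24, 9, 22]

Pointers start at i = 1, j = 8.
i ends at 1, j ends at 0: the pointers have crossed (j < i), so scanning stops.

j = 0, so swapping arr[0] with arr[j] leaves the pivot at position 0: [3, 28, 24, 11, 23, 6, 24, 9, 22]
Pivot position: 0

After partitioning with pivot 3, the array becomes [3, 28, 24, 11, 23, 6, 24, 9, 22]. The pivot is placed at index 0. All elements to the left of the pivot are <= 3, and all elements to the right are > 3.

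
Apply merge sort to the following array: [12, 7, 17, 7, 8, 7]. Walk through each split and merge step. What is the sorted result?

Merge sort trace:

Split: [12, 7, 17, 7, 8, 7] -> [12, 7, 17] and [7, 8, 7]
  Split: [12, 7, 17] -> [12] and [7, 17]
    Split: [7, 17] -> [7] and [17]
    Merge: [7] + [17] -> [7, 17]
  Merge: [12] + [7, 17] -> [7, 12, 17]
  Split: [7, 8, 7] -> [7] and [8, 7]
    Split: [8, 7] -> [8] and [7]
    Merge: [8] + [7] -> [7, 8]
  Merge: [7] + [7, 8] -> [7, 7, 8]
Merge: [7, 12, 17] + [7, 7, 8] -> [7, 7, 7, 8, 12, 17]

Final sorted array: [7, 7, 7, 8, 12, 17]

The merge sort proceeds by recursively splitting the array and merging sorted halves.
After all merges, the sorted array is [7, 7, 7, 8, 12, 17].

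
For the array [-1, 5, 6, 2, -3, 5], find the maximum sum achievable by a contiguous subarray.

Using Kadane's algorithm on [-1, 5, 6, 2, -3, 5]:

Scanning through the array:
Position 1 (value 5): max_ending_here = 5, max_so_far = 5
Position 2 (value 6): max_ending_here = 11, max_so_far = 11
Position 3 (value 2): max_ending_here = 13, max_so_far = 13
Position 4 (value -3): max_ending_here = 10, max_so_far = 13
Position 5 (value 5): max_ending_here = 15, max_so_far = 15

Maximum subarray: [5, 6, 2, -3, 5]
Maximum sum: 15

The maximum subarray is [5, 6, 2, -3, 5] with sum 15. This subarray runs from index 1 to index 5.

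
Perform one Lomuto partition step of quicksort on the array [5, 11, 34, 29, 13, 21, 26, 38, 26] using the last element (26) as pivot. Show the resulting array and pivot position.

Lomuto partition with pivot = 26:

Initial array: [5, 11, 34, 29, 13, 21, 26, 38, 26]

arr[0]=5 <= 26: swap with position 0, array becomes [5, 11, 34, 29, 13, 21, 26, 38, 26]
arr[1]=11 <= 26: swap with position 1, array becomes [5, 11, 34, 29, 13, 21, 26, 38, 26]
arr[2]=34 > 26: no swap
arr[3]=29 > 26: no swap
arr[4]=13 <= 26: swap with position 2, array becomes [5, 11, 13, 29, 34, 21, 26, 38, 26]
arr[5]=21 <= 26: swap with position 3, array becomes [5, 11, 13, 21, 34, 29, 26, 38, 26]
arr[6]=26 <= 26: swap with position 4, array becomes [5, 11, 13, 21, 26, 29, 34, 38, 26]
arr[7]=38 > 26: no swap

Place pivot at position 5: [5, 11, 13, 21, 26, 26, 34, 38, 29]
Pivot position: 5

After partitioning with pivot 26, the array becomes [5, 11, 13, 21, 26, 26, 34, 38, 29]. The pivot is placed at index 5. All elements to the left of the pivot are <= 26, and all elements to the right are > 26.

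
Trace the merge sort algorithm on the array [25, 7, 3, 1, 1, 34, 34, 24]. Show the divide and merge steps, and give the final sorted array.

Merge sort trace:

Split: [25, 7, 3, 1, 1, 34, 34, 24] -> [25, 7, 3, 1] and [1, 34, 34, 24]
  Split: [25, 7, 3, 1] -> [25, 7] and [3, 1]
    Split: [25, 7] -> [25] and [7]
    Merge: [25] + [7] -> [7, 25]
    Split: [3, 1] -> [3] and [1]
    Merge: [3] + [1] -> [1, 3]
  Merge: [7, 25] + [1, 3] -> [1, 3, 7, 25]
  Split: [1, 34, 34, 24] -> [1, 34] and [34, 24]
    Split: [1, 34] -> [1] and [34]
    Merge: [1] + [34] -> [1, 34]
    Split: [34, 24] -> [34] and [24]
    Merge: [34] + [24] -> [24, 34]
  Merge: [1, 34] + [24, 34] -> [1, 24, 34, 34]
Merge: [1, 3, 7, 25] + [1, 24, 34, 34] -> [1, 1, 3, 7, 24, 25, 34, 34]

Final sorted array: [1, 1, 3, 7, 24, 25, 34, 34]

The merge sort proceeds by recursively splitting the array and merging sorted halves.
After all merges, the sorted array is [1, 1, 3, 7, 24, 25, 34, 34].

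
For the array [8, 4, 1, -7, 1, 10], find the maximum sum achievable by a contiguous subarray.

Using Kadane's algorithm on [8, 4, 1, -7, 1, 10]:

Scanning through the array:
Position 1 (value 4): max_ending_here = 12, max_so_far = 12
Position 2 (value 1): max_ending_here = 13, max_so_far = 13
Position 3 (value -7): max_ending_here = 6, max_so_far = 13
Position 4 (value 1): max_ending_here = 7, max_so_far = 13
Position 5 (value 10): max_ending_here = 17, max_so_far = 17

Maximum subarray: [8, 4, 1, -7, 1, 10]
Maximum sum: 17

The maximum subarray is [8, 4, 1, -7, 1, 10] with sum 17. This subarray runs from index 0 to index 5.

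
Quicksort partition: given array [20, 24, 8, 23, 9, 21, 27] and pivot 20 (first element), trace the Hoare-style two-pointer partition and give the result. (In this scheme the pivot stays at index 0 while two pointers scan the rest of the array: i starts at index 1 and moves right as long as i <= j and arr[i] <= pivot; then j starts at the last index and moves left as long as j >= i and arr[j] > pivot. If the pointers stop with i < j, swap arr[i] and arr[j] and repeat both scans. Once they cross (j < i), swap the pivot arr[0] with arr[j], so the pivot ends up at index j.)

Hoare-style two-pointer partition with pivot = 20:

Initial array: [20, 24, 8, 23, 9, 21, 27]

Pointers start at i = 1, j = 6.
i stops at index 1 (arr[1]=24 > 20), j stops at index 4 (arr[4]=9 <= 20): swap arr[1] and arr[4], array becomes [20, 9, 8, 23, 24, 21, 27]
i ends at 3, j ends at 2: the pointers have crossed (j < i), so scanning stops.

Swap pivot arr[0] with arr[2] to place pivot at position 2: [8, 9, 20, 23, 24, 21, 27]
Pivot position: 2

After partitioning with pivot 20, the array becomes [8, 9, 20, 23, 24, 21, 27]. The pivot is placed at index 2. All elements to the left of the pivot are <= 20, and all elements to the right are > 20.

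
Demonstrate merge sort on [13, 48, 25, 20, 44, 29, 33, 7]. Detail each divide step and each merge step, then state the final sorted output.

Merge sort trace:

Split: [13, 48, 25, 20, 44, 29, 33, 7] -> [13, 48, 25, 20] and [44, 29, 33, 7]
  Split: [13, 48, 25, 20] -> [13, 48] and [25, 20]
    Split: [13, 48] -> [13] and [48]
    Merge: [13] + [48] -> [13, 48]
    Split: [25, 20] -> [25] and [20]
    Merge: [25] + [20] -> [20, 25]
  Merge: [13, 48] + [20, 25] -> [13, 20, 25, 48]
  Split: [44, 29, 33, 7] -> [44, 29] and [33, 7]
    Split: [44, 29] -> [44] and [29]
    Merge: [44] + [29] -> [29, 44]
    Split: [33, 7] -> [33] and [7]
    Merge: [33] + [7] -> [7, 33]
  Merge: [29, 44] + [7, 33] -> [7, 29, 33, 44]
Merge: [13, 20, 25, 48] + [7, 29, 33, 44] -> [7, 13, 20, 25, 29, 33, 44, 48]

Final sorted array: [7, 13, 20, 25, 29, 33, 44, 48]

The merge sort proceeds by recursively splitting the array and merging sorted halves.
After all merges, the sorted array is [7, 13, 20, 25, 29, 33, 44, 48].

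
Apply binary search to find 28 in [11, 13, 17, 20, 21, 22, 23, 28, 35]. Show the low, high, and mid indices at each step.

Binary search for 28 in [11, 13, 17, 20, 21, 22, 23, 28, 35]:

lo=0, hi=8, mid=4, arr[mid]=21 -> 21 < 28, search right half
lo=5, hi=8, mid=6, arr[mid]=23 -> 23 < 28, search right half
lo=7, hi=8, mid=7, arr[mid]=28 -> Found target at index 7!

Binary search finds 28 at index 7 after 3 comparisons. The search repeatedly halves the search space by comparing with the middle element.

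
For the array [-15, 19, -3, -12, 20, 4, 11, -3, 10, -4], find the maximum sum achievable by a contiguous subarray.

Using Kadane's algorithm on [-15, 19, -3, -12, 20, 4, 11, -3, 10, -4]:

Scanning through the array:
Position 1 (value 19): max_ending_here = 19, max_so_far = 19
Position 2 (value -3): max_ending_here = 16, max_so_far = 19
Position 3 (value -12): max_ending_here = 4, max_so_far = 19
Position 4 (value 20): max_ending_here = 24, max_so_far = 24
Position 5 (value 4): max_ending_here = 28, max_so_far = 28
Position 6 (value 11): max_ending_here = 39, max_so_far = 39
Position 7 (value -3): max_ending_here = 36, max_so_far = 39
Position 8 (value 10): max_ending_here = 46, max_so_far = 46
Position 9 (value -4): max_ending_here = 42, max_so_far = 46

Maximum subarray: [19, -3, -12, 20, 4, 11, -3, 10]
Maximum sum: 46

The maximum subarray is [19, -3, -12, 20, 4, 11, -3, 10] with sum 46. This subarray runs from index 1 to index 8.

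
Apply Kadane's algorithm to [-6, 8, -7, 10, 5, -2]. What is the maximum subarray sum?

Using Kadane's algorithm on [-6, 8, -7, 10, 5, -2]:

Scanning through the array:
Position 1 (value 8): max_ending_here = 8, max_so_far = 8
Position 2 (value -7): max_ending_here = 1, max_so_far = 8
Position 3 (value 10): max_ending_here = 11, max_so_far = 11
Position 4 (value 5): max_ending_here = 16, max_so_far = 16
Position 5 (value -2): max_ending_here = 14, max_so_far = 16

Maximum subarray: [8, -7, 10, 5]
Maximum sum: 16

The maximum subarray is [8, -7, 10, 5] with sum 16. This subarray runs from index 1 to index 4.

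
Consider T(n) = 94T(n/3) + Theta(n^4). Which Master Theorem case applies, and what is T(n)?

Master Theorem for T(n) = 94T(n/3) + O(n^4):

a = 94, b = 3, c = 4
log_b(a) = log_3(94) = 4.1355

Case 1: c = 4 < log_3(94) = 4.1355
T(n) = O(n^(log_3 94))

For T(n) = 94T(n/3) + O(n^4): log_3(94) = 4.1355. This is Case 1 of the Master Theorem (c < log_b(a), work dominated by leaves), giving O(n^(log_3 94)).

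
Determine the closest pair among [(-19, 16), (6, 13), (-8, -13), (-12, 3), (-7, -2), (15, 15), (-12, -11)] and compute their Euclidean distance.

Computing all pairwise distances among 7 points:

d((-19, 16), (6, 13)) = 25.1794
d((-19, 16), (-8, -13)) = 31.0161
d((-19, 16), (-12, 3)) = 14.7648
d((-19, 16), (-7, -2)) = 21.6333
d((-19, 16), (15, 15)) = 34.0147
d((-19, 16), (-12, -11)) = 27.8927
d((6, 13), (-8, -13)) = 29.5296
d((6, 13), (-12, 3)) = 20.5913
d((6, 13), (-7, -2)) = 19.8494
d((6, 13), (15, 15)) = 9.2195
d((6, 13), (-12, -11)) = 30.0
d((-8, -13), (-12, 3)) = 16.4924
d((-8, -13), (-7, -2)) = 11.0454
d((-8, -13), (15, 15)) = 36.2353
d((-8, -13), (-12, -11)) = 4.4721 <-- minimum
d((-12, 3), (-7, -2)) = 7.0711
d((-12, 3), (15, 15)) = 29.5466
d((-12, 3), (-12, -11)) = 14.0
d((-7, -2), (15, 15)) = 27.8029
d((-7, -2), (-12, -11)) = 10.2956
d((15, 15), (-12, -11)) = 37.4833

Closest pair: (-8, -13) and (-12, -11) with distance 4.4721

The closest pair is (-8, -13) and (-12, -11) with Euclidean distance 4.4721. For 7 points, brute-force pairwise comparison is shown above. For large n, the divide-and-conquer algorithm (sort by x, recurse on halves, check the dividing strip) achieves O(n log n).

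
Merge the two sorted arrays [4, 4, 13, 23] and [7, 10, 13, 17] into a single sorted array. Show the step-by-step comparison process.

Merging process:

Compare 4 vs 7: take 4 from left. Merged: [4]
Compare 4 vs 7: take 4 from left. Merged: [4, 4]
Compare 13 vs 7: take 7 from right. Merged: [4, 4, 7]
Compare 13 vs 10: take 10 from right. Merged: [4, 4, 7, 10]
Compare 13 vs 13: take 13 from left. Merged: [4, 4, 7, 10, 13]
Compare 23 vs 13: take 13 from right. Merged: [4, 4, 7, 10, 13, 13]
Compare 23 vs 17: take 17 from right. Merged: [4, 4, 7, 10, 13, 13, 17]
Append remaining from left: [23]. Merged: [4, 4, 7, 10, 13, 13, 17, 23]

Final merged array: [4, 4, 7, 10, 13, 13, 17, 23]
Total comparisons: 7

The merged array is [4, 4, 7, 10, 13, 13, 17, 23], requiring 7 comparisons. The merge step runs in O(n) time where n is the total number of elements.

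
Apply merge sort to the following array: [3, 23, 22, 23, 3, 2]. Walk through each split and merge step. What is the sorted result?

Merge sort trace:

Split: [3, 23, 22, 23, 3, 2] -> [3, 23, 22] and [23, 3, 2]
  Split: [3, 23, 22] -> [3] and [23, 22]
    Split: [23, 22] -> [23] and [22]
    Merge: [23] + [22] -> [22, 23]
  Merge: [3] + [22, 23] -> [3, 22, 23]
  Split: [23, 3, 2] -> [23] and [3, 2]
    Split: [3, 2] -> [3] and [2]
    Merge: [3] + [2] -> [2, 3]
  Merge: [23] + [2, 3] -> [2, 3, 23]
Merge: [3, 22, 23] + [2, 3, 23] -> [2, 3, 3, 22, 23, 23]

Final sorted array: [2, 3, 3, 22, 23, 23]

The merge sort proceeds by recursively splitting the array and merging sorted halves.
After all merges, the sorted array is [2, 3, 3, 22, 23, 23].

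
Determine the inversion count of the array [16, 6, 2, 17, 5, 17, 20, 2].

Finding inversions in [16, 6, 2, 17, 5, 17, 20, 2]:

(0, 1): arr[0]=16 > arr[1]=6
(0, 2): arr[0]=16 > arr[2]=2
(0, 4): arr[0]=16 > arr[4]=5
(0, 7): arr[0]=16 > arr[7]=2
(1, 2): arr[1]=6 > arr[2]=2
(1, 4): arr[1]=6 > arr[4]=5
(1, 7): arr[1]=6 > arr[7]=2
(3, 4): arr[3]=17 > arr[4]=5
(3, 7): arr[3]=17 > arr[7]=2
(4, 7): arr[4]=5 > arr[7]=2
(5, 7): arr[5]=17 > arr[7]=2
(6, 7): arr[6]=20 > arr[7]=2

Total inversions: 12

The array has 12 inversion(s): (0,1), (0,2), (0,4), (0,7), (1,2), (1,4), (1,7), (3,4), (3,7), (4,7), (5,7), (6,7). Each pair (i,j) satisfies i < j and arr[i] > arr[j].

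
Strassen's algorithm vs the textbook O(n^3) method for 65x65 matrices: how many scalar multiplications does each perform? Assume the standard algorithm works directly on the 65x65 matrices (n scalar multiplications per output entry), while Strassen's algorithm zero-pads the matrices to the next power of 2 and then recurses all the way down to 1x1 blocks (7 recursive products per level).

Matrix multiplication for 65x65 matrices:

Strassen's algorithm requires power-of-2 dimensions. Pad 65x65 to 128x128 (next power of 2).

Standard algorithm: 65^3 = 274625 multiplications
Strassen's algorithm: 7^(log2(128)) = 7^7 = 823543 multiplications
Difference: 274625 - 823543 = -548918 (Strassen uses MORE here due to padding overhead — for small or just-over-power-of-2 n, padding can outweigh the per-level savings)

Standard: 274625 multiplications (65^3). Strassen: 823543 multiplications (7^7, after padding to 128x128). Strassen reduces 8 recursive multiplications to 7 at each level.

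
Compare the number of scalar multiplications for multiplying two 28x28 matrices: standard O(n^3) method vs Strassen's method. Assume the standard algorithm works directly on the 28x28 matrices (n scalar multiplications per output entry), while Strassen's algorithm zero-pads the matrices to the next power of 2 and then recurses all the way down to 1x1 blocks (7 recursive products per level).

Matrix multiplication for 28x28 matrices:

Strassen's algorithm requires power-of-2 dimensions. Pad 28x28 to 32x32 (next power of 2).

Standard algorithm: 28^3 = 21952 multiplications
Strassen's algorithm: 7^(log2(32)) = 7^5 = 16807 multiplications
Savings: 21952 - 16807 = 5145 multiplications

Standard: 21952 multiplications (28^3). Strassen: 16807 multiplications (7^5, after padding to 32x32). Strassen reduces 8 recursive multiplications to 7 at each level.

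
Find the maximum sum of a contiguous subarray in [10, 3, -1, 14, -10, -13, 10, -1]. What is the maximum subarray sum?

Using Kadane's algorithm on [10, 3, -1, 14, -10, -13, 10, -1]:

Scanning through the array:
Position 1 (value 3): max_ending_here = 13, max_so_far = 13
Position 2 (value -1): max_ending_here = 12, max_so_far = 13
Position 3 (value 14): max_ending_here = 26, max_so_far = 26
Position 4 (value -10): max_ending_here = 16, max_so_far = 26
Position 5 (value -13): max_ending_here = 3, max_so_far = 26
Position 6 (value 10): max_ending_here = 13, max_so_far = 26
Position 7 (value -1): max_ending_here = 12, max_so_far = 26

Maximum subarray: [10, 3, -1, 14]
Maximum sum: 26

The maximum subarray is [10, 3, -1, 14] with sum 26. This subarray runs from index 0 to index 3.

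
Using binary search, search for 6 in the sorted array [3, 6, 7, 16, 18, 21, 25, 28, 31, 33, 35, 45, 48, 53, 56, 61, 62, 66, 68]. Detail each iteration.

Binary search for 6 in [3, 6, 7, 16, 18, 21, 25, 28, 31, 33, 35, 45, 48, 53, 56, 61, 62, 66, 68]:

lo=0, hi=18, mid=9, arr[mid]=33 -> 33 > 6, search left half
lo=0, hi=8, mid=4, arr[mid]=18 -> 18 > 6, search left half
lo=0, hi=3, mid=1, arr[mid]=6 -> Found target at index 1!

Binary search finds 6 at index 1 after 3 comparisons. The search repeatedly halves the search space by comparing with the middle element.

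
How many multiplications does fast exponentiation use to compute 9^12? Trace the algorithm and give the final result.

Computing 9^12 by squaring (build up from 9^1; each line after the first costs one multiplication):

9^1 = 9
9^2 = (9^1)^2 = 9^2 = 81
9^3 = 9 * 9^2 = 9 * 81 = 729
9^6 = (9^3)^2 = 729^2 = 531441
9^12 = (9^6)^2 = 531441^2 = 282429536481

Result: 282429536481
Multiplications needed: 4 (4 lines after 9^1)

9^12 = 282429536481. Using exponentiation by squaring, this requires 4 multiplications. The key idea: if the exponent is even, square the half-power; if odd, multiply by the base once.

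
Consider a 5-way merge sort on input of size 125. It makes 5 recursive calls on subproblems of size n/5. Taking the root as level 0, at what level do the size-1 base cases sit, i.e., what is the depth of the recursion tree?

For divide and conquer with division factor 5:

Problem sizes at each level:
Level 0: 125
Level 1: 25
Level 2: 5
Level 3: 1

The root is level 0 and the size-1 base case is level 3 (the tree spans levels 0 through 3, i.e. 4 levels counting the root), so the depth is the number of divisions: log_5(125) = 3

The recursion tree depth is log_5(125) = 3. At each level, the problem size is divided by 5, so it takes 3 divisions to reduce to a base case of size 1. The algorithm makes 5 recursive calls at each level.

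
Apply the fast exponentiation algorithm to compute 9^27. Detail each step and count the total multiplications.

Computing 9^27 by squaring (build up from 9^1; each line after the first costs one multiplication):

9^1 = 9
9^2 = (9^1)^2 = 9^2 = 81
9^3 = 9 * 9^2 = 9 * 81 = 729
9^6 = (9^3)^2 = 729^2 = 531441
9^12 = (9^6)^2 = 531441^2 = 282429536481
9^13 = 9 * 9^12 = 9 * 282429536481 = 2541865828329
9^26 = (9^13)^2 = 2541865828329^2 = 6461081889226673298932241
9^27 = 9 * 9^26 = 9 * 6461081889226673298932241 = 58149737003040059690390169

Result: 58149737003040059690390169
Multiplications needed: 7 (7 lines after 9^1)

9^27 = 58149737003040059690390169. Using exponentiation by squaring, this requires 7 multiplications. The key idea: if the exponent is even, square the half-power; if odd, multiply by the base once.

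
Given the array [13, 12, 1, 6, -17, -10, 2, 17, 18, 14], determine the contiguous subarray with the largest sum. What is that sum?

Using Kadane's algorithm on [13, 12, 1, 6, -17, -10, 2, 17, 18, 14]:

Scanning through the array:
Position 1 (value 12): max_ending_here = 25, max_so_far = 25
Position 2 (value 1): max_ending_here = 26, max_so_far = 26
Position 3 (value 6): max_ending_here = 32, max_so_far = 32
Position 4 (value -17): max_ending_here = 15, max_so_far = 32
Position 5 (value -10): max_ending_here = 5, max_so_far = 32
Position 6 (value 2): max_ending_here = 7, max_so_far = 32
Position 7 (value 17): max_ending_here = 24, max_so_far = 32
Position 8 (value 18): max_ending_here = 42, max_so_far = 42
Position 9 (value 14): max_ending_here = 56, max_so_far = 56

Maximum subarray: [13, 12, 1, 6, -17, -10, 2, 17, 18, 14]
Maximum sum: 56

The maximum subarray is [13, 12, 1, 6, -17, -10, 2, 17, 18, 14] with sum 56. This subarray runs from index 0 to index 9.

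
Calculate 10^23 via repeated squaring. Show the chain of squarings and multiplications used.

Computing 10^23 by squaring (build up from 10^1; each line after the first costs one multiplication):

10^1 = 10
10^2 = (10^1)^2 = 10^2 = 100
10^4 = (10^2)^2 = 100^2 = 10000
10^5 = 10 * 10^4 = 10 * 10000 = 100000
10^10 = (10^5)^2 = 100000^2 = 10000000000
10^11 = 10 * 10^10 = 10 * 10000000000 = 100000000000
10^22 = (10^11)^2 = 100000000000^2 = 10000000000000000000000
10^23 = 10 * 10^22 = 10 * 10000000000000000000000 = 100000000000000000000000

Result: 100000000000000000000000
Multiplications needed: 7 (7 lines after 10^1)

10^23 = 100000000000000000000000. Using exponentiation by squaring, this requires 7 multiplications. The key idea: if the exponent is even, square the half-power; if odd, multiply by the base once.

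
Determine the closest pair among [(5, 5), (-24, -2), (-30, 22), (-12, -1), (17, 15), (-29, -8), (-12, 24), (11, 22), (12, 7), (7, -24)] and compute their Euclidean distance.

Computing all pairwise distances among 10 points:

d((5, 5), (-24, -2)) = 29.8329
d((5, 5), (-30, 22)) = 38.9102
d((5, 5), (-12, -1)) = 18.0278
d((5, 5), (17, 15)) = 15.6205
d((5, 5), (-29, -8)) = 36.4005
d((5, 5), (-12, 24)) = 25.4951
d((5, 5), (11, 22)) = 18.0278
d((5, 5), (12, 7)) = 7.2801 <-- minimum
d((5, 5), (7, -24)) = 29.0689
d((-24, -2), (-30, 22)) = 24.7386
d((-24, -2), (-12, -1)) = 12.0416
d((-24, -2), (17, 15)) = 44.3847
d((-24, -2), (-29, -8)) = 7.8102
d((-24, -2), (-12, 24)) = 28.6356
d((-24, -2), (11, 22)) = 42.4382
d((-24, -2), (12, 7)) = 37.108
d((-24, -2), (7, -24)) = 38.0132
d((-30, 22), (-12, -1)) = 29.2062
d((-30, 22), (17, 15)) = 47.5184
d((-30, 22), (-29, -8)) = 30.0167
d((-30, 22), (-12, 24)) = 18.1108
d((-30, 22), (11, 22)) = 41.0
d((-30, 22), (12, 7)) = 44.5982
d((-30, 22), (7, -24)) = 59.0339
d((-12, -1), (17, 15)) = 33.121
d((-12, -1), (-29, -8)) = 18.3848
d((-12, -1), (-12, 24)) = 25.0
d((-12, -1), (11, 22)) = 32.5269
d((-12, -1), (12, 7)) = 25.2982
d((-12, -1), (7, -24)) = 29.8329
d((17, 15), (-29, -8)) = 51.4296
d((17, 15), (-12, 24)) = 30.3645
d((17, 15), (11, 22)) = 9.2195
d((17, 15), (12, 7)) = 9.434
d((17, 15), (7, -24)) = 40.2616
d((-29, -8), (-12, 24)) = 36.2353
d((-29, -8), (11, 22)) = 50.0
d((-29, -8), (12, 7)) = 43.6578
d((-29, -8), (7, -24)) = 39.3954
d((-12, 24), (11, 22)) = 23.0868
d((-12, 24), (12, 7)) = 29.4109
d((-12, 24), (7, -24)) = 51.6236
d((11, 22), (12, 7)) = 15.0333
d((11, 22), (7, -24)) = 46.1736
d((12, 7), (7, -24)) = 31.4006

Closest pair: (5, 5) and (12, 7) with distance 7.2801

The closest pair is (5, 5) and (12, 7) with Euclidean distance 7.2801. For 10 points, brute-force pairwise comparison is shown above. For large n, the divide-and-conquer algorithm (sort by x, recurse on halves, check the dividing strip) achieves O(n log n).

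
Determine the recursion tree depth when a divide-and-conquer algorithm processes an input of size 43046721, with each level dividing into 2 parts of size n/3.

For divide and conquer with division factor 3:

Problem sizes at each level:
Level 0: 43046721
Level 1: 14348907
Level 2: 4782969
Level 3: 1594323
Level 4: 531441
Level 5: 177147
Level 6: 59049
Level 7: 19683
Level 8: 6561
Level 9: 2187
Level 10: 729
Level 11: 243
Level 12: 81
Level 13: 27
Level 14: 9
Level 15: 3
Level 16: 1

The root is level 0 and the size-1 base case is level 16 (the tree spans levels 0 through 16, i.e. 17 levels counting the root), so the depth is the number of divisions: log_3(43046721) = 16

The recursion tree depth is log_3(43046721) = 16. At each level, the problem size is divided by 3, so it takes 16 divisions to reduce to a base case of size 1. The algorithm makes 2 recursive calls at each level.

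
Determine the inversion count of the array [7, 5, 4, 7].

Finding inversions in [7, 5, 4, 7]:

(0, 1): arr[0]=7 > arr[1]=5
(0, 2): arr[0]=7 > arr[2]=4
(1, 2): arr[1]=5 > arr[2]=4

Total inversions: 3

The array has 3 inversion(s): (0,1), (0,2), (1,2). Each pair (i,j) satisfies i < j and arr[i] > arr[j].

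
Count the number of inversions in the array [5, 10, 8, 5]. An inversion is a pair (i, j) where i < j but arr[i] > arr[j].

Finding inversions in [5, 10, 8, 5]:

(1, 2): arr[1]=10 > arr[2]=8
(1, 3): arr[1]=10 > arr[3]=5
(2, 3): arr[2]=8 > arr[3]=5

Total inversions: 3

The array has 3 inversion(s): (1,2), (1,3), (2,3). Each pair (i,j) satisfies i < j and arr[i] > arr[j].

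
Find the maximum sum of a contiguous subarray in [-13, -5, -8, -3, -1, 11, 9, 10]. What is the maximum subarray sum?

Using Kadane's algorithm on [-13, -5, -8, -3, -1, 11, 9, 10]:

Scanning through the array:
Position 1 (value -5): max_ending_here = -5, max_so_far = -5
Position 2 (value -8): max_ending_here = -8, max_so_far = -5
Position 3 (value -3): max_ending_here = -3, max_so_far = -3
Position 4 (value -1): max_ending_here = -1, max_so_far = -1
Position 5 (value 11): max_ending_here = 11, max_so_far = 11
Position 6 (value 9): max_ending_here = 20, max_so_far = 20
Position 7 (value 10): max_ending_here = 30, max_so_far = 30

Maximum subarray: [11, 9, 10]
Maximum sum: 30

The maximum subarray is [11, 9, 10] with sum 30. This subarray runs from index 5 to index 7.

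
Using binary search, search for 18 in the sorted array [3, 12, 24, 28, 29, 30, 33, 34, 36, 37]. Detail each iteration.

Binary search for 18 in [3, 12, 24, 28, 29, 30, 33, 34, 36, 37]:

lo=0, hi=9, mid=4, arr[mid]=29 -> 29 > 18, search left half
lo=0, hi=3, mid=1, arr[mid]=12 -> 12 < 18, search right half
lo=2, hi=3, mid=2, arr[mid]=24 -> 24 > 18, search left half
lo=2 > hi=1, target 18 not found

Binary search determines that 18 is not in the array after 3 comparisons. The search space was exhausted without finding the target.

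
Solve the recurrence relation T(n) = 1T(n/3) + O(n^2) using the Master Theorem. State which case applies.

Master Theorem for T(n) = 1T(n/3) + O(n^2):

a = 1, b = 3, c = 2
log_b(a) = log_3(1) = 0.0000

Case 3: c = 2 > log_3(1) = 0.0000
T(n) = O(n^2) = O(n^2)

For T(n) = 1T(n/3) + O(n^2): log_3(1) = 0.0000. This is Case 3 of the Master Theorem (c > log_b(a), work dominated by root), giving O(n^2).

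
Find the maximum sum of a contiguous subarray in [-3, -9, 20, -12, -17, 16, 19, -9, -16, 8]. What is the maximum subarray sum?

Using Kadane's algorithm on [-3, -9, 20, -12, -17, 16, 19, -9, -16, 8]:

Scanning through the array:
Position 1 (value -9): max_ending_here = -9, max_so_far = -3
Position 2 (value 20): max_ending_here = 20, max_so_far = 20
Position 3 (value -12): max_ending_here = 8, max_so_far = 20
Position 4 (value -17): max_ending_here = -9, max_so_far = 20
Position 5 (value 16): max_ending_here = 16, max_so_far = 20
Position 6 (value 19): max_ending_here = 35, max_so_far = 35
Position 7 (value -9): max_ending_here = 26, max_so_far = 35
Position 8 (value -16): max_ending_here = 10, max_so_far = 35
Position 9 (value 8): max_ending_here = 18, max_so_far = 35

Maximum subarray: [16, 19]
Maximum sum: 35

The maximum subarray is [16, 19] with sum 35. This subarray runs from index 5 to index 6.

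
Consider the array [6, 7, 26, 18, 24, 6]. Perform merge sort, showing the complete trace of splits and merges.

Merge sort trace:

Split: [6, 7, 26, 18, 24, 6] -> [6, 7, 26] and [18, 24, 6]
  Split: [6, 7, 26] -> [6] and [7, 26]
    Split: [7, 26] -> [7] and [26]
    Merge: [7] + [26] -> [7, 26]
  Merge: [6] + [7, 26] -> [6, 7, 26]
  Split: [18, 24, 6] -> [18] and [24, 6]
    Split: [24, 6] -> [24] and [6]
    Merge: [24] + [6] -> [6, 24]
  Merge: [18] + [6, 24] -> [6, 18, 24]
Merge: [6, 7, 26] + [6, 18, 24] -> [6, 6, 7, 18, 24, 26]

Final sorted array: [6, 6, 7, 18, 24, 26]

The merge sort proceeds by recursively splitting the array and merging sorted halves.
After all merges, the sorted array is [6, 6, 7, 18, 24, 26].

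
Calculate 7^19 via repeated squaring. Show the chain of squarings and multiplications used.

Computing 7^19 by squaring (build up from 7^1; each line after the first costs one multiplication):

7^1 = 7
7^2 = (7^1)^2 = 7^2 = 49
7^4 = (7^2)^2 = 49^2 = 2401
7^8 = (7^4)^2 = 2401^2 = 5764801
7^9 = 7 * 7^8 = 7 * 5764801 = 40353607
7^18 = (7^9)^2 = 40353607^2 = 1628413597910449
7^19 = 7 * 7^18 = 7 * 1628413597910449 = 11398895185373143

Result: 11398895185373143
Multiplications needed: 6 (6 lines after 7^1)

7^19 = 11398895185373143. Using exponentiation by squaring, this requires 6 multiplications. The key idea: if the exponent is even, square the half-power; if odd, multiply by the base once.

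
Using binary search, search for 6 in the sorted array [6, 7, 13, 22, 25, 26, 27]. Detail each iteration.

Binary search for 6 in [6, 7, 13, 22, 25, 26, 27]:

lo=0, hi=6, mid=3, arr[mid]=22 -> 22 > 6, search left half
lo=0, hi=2, mid=1, arr[mid]=7 -> 7 > 6, search left half
lo=0, hi=0, mid=0, arr[mid]=6 -> Found target at index 0!

Binary search finds 6 at index 0 after 3 comparisons. The search repeatedly halves the search space by comparing with the middle element.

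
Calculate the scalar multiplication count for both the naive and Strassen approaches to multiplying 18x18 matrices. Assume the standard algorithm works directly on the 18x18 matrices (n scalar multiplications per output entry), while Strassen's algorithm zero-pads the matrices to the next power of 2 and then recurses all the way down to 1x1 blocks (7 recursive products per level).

Matrix multiplication for 18x18 matrices:

Strassen's algorithm requires power-of-2 dimensions. Pad 18x18 to 32x32 (next power of 2).

Standard algorithm: 18^3 = 5832 multiplications
Strassen's algorithm: 7^(log2(32)) = 7^5 = 16807 multiplications
Difference: 5832 - 16807 = -10975 (Strassen uses MORE here due to padding overhead — for small or just-over-power-of-2 n, padding can outweigh the per-level savings)

Standard: 5832 multiplications (18^3). Strassen: 16807 multiplications (7^5, after padding to 32x32). Strassen reduces 8 recursive multiplications to 7 at each level.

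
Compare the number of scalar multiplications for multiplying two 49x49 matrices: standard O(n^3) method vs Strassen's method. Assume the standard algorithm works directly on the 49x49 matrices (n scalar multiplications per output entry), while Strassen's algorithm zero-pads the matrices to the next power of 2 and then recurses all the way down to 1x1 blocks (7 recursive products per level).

Matrix multiplication for 49x49 matrices:

Strassen's algorithm requires power-of-2 dimensions. Pad 49x49 to 64x64 (next power of 2).

Standard algorithm: 49^3 = 117649 multiplications
Strassen's algorithm: 7^(log2(64)) = 7^6 = 117649 multiplications
Savings: 117649 - 117649 = 0 multiplications

Standard: 117649 multiplications (49^3). Strassen: 117649 multiplications (7^6, after padding to 64x64). Strassen reduces 8 recursive multiplications to 7 at each level.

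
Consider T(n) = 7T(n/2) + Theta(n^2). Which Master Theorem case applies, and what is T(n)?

Master Theorem for T(n) = 7T(n/2) + O(n^2):

a = 7, b = 2, c = 2
log_b(a) = log_2(7) = 2.8074

Case 1: c = 2 < log_2(7) = 2.8074
T(n) = O(n^(log_2 7))

For T(n) = 7T(n/2) + O(n^2): log_2(7) = 2.8074. This is Case 1 of the Master Theorem (c < log_b(a), work dominated by leaves), giving O(n^(log_2 7)).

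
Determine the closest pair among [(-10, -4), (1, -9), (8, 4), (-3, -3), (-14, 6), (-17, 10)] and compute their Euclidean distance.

Computing all pairwise distances among 6 points:

d((-10, -4), (1, -9)) = 12.083
d((-10, -4), (8, 4)) = 19.6977
d((-10, -4), (-3, -3)) = 7.0711
d((-10, -4), (-14, 6)) = 10.7703
d((-10, -4), (-17, 10)) = 15.6525
d((1, -9), (8, 4)) = 14.7648
d((1, -9), (-3, -3)) = 7.2111
d((1, -9), (-14, 6)) = 21.2132
d((1, -9), (-17, 10)) = 26.1725
d((8, 4), (-3, -3)) = 13.0384
d((8, 4), (-14, 6)) = 22.0907
d((8, 4), (-17, 10)) = 25.7099
d((-3, -3), (-14, 6)) = 14.2127
d((-3, -3), (-17, 10)) = 19.105
d((-14, 6), (-17, 10)) = 5.0 <-- minimum

Closest pair: (-14, 6) and (-17, 10) with distance 5.0

The closest pair is (-14, 6) and (-17, 10) with Euclidean distance 5.0. For 6 points, brute-force pairwise comparison is shown above. For large n, the divide-and-conquer algorithm (sort by x, recurse on halves, check the dividing strip) achieves O(n log n).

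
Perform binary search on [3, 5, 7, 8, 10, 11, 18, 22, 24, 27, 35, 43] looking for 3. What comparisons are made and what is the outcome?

Binary search for 3 in [3, 5, 7, 8, 10, 11, 18, 22, 24, 27, 35, 43]:

lo=0, hi=11, mid=5, arr[mid]=11 -> 11 > 3, search left half
lo=0, hi=4, mid=2, arr[mid]=7 -> 7 > 3, search left half
lo=0, hi=1, mid=0, arr[mid]=3 -> Found target at index 0!

Binary search finds 3 at index 0 after 3 comparisons. The search repeatedly halves the search space by comparing with the middle element.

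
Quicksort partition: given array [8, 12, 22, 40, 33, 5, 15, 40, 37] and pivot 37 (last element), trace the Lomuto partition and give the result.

Lomuto partition with pivot = 37:

Initial array: [8, 12, 22, 40, 33, 5, 15, 40, 37]

arr[0]=8 <= 37: swap with position 0, array becomes [8, 12, 22, 40, 33, 5, 15, 40, 37]
arr[1]=12 <= 37: swap with position 1, array becomes [8, 12, 22, 40, 33, 5, 15, 40, 37]
arr[2]=22 <= 37: swap with position 2, array becomes [8, 12, 22, 40, 33, 5, 15, 40, 37]
arr[3]=40 > 37: no swap
arr[4]=33 <= 37: swap with position 3, array becomes [8, 12, 22, 33, 40, 5, 15, 40, 37]
arr[5]=5 <= 37: swap with position 4, array becomes [8, 12, 22, 33, 5, 40, 15, 40, 37]
arr[6]=15 <= 37: swap with position 5, array becomes [8, 12, 22, 33, 5, 15, 40, 40, 37]
arr[7]=40 > 37: no swap

Place pivot at position 6: [8, 12, 22, 33, 5, 15, 37, 40, 40]
Pivot position: 6

After partitioning with pivot 37, the array becomes [8, 12, 22, 33, 5, 15, 37, 40, 40]. The pivot is placed at index 6. All elements to the left of the pivot are <= 37, and all elements to the right are > 37.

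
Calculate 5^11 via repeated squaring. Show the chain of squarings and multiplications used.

Computing 5^11 by squaring (build up from 5^1; each line after the first costs one multiplication):

5^1 = 5
5^2 = (5^1)^2 = 5^2 = 25
5^4 = (5^2)^2 = 25^2 = 625
5^5 = 5 * 5^4 = 5 * 625 = 3125
5^10 = (5^5)^2 = 3125^2 = 9765625
5^11 = 5 * 5^10 = 5 * 9765625 = 48828125

Result: 48828125
Multiplications needed: 5 (5 lines after 5^1)

5^11 = 48828125. Using exponentiation by squaring, this requires 5 multiplications. The key idea: if the exponent is even, square the half-power; if odd, multiply by the base once.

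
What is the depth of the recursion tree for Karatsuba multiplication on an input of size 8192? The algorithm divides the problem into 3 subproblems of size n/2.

For divide and conquer with division factor 2:

Problem sizes at each level:
Level 0: 8192
Level 1: 4096
Level 2: 2048
Level 3: 1024
Level 4: 512
Level 5: 256
Level 6: 128
Level 7: 64
Level 8: 32
Level 9: 16
Level 10: 8
Level 11: 4
Level 12: 2
Level 13: 1

The root is level 0 and the size-1 base case is level 13 (the tree spans levels 0 through 13, i.e. 14 levels counting the root), so the depth is the number of divisions: log_2(8192) = 13

The recursion tree depth is log_2(8192) = 13. At each level, the problem size is divided by 2, so it takes 13 divisions to reduce to a base case of size 1. The algorithm makes 3 recursive calls at each level.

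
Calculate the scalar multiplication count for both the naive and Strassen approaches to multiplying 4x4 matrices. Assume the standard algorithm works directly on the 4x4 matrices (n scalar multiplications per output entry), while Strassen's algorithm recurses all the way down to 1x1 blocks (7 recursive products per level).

Matrix multiplication for 4x4 matrices:

Standard algorithm: 4^3 = 64 multiplications
Strassen's algorithm: 7^(log2(4)) = 7^2 = 49 multiplications
Savings: 64 - 49 = 15 multiplications

Standard: 64 multiplications (4^3). Strassen: 49 multiplications (7^2). Strassen reduces 8 recursive multiplications to 7 at each level.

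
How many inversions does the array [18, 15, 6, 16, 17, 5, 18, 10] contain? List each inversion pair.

Finding inversions in [18, 15, 6, 16, 17, 5, 18, 10]:

(0, 1): arr[0]=18 > arr[1]=15
(0, 2): arr[0]=18 > arr[2]=6
(0, 3): arr[0]=18 > arr[3]=16
(0, 4): arr[0]=18 > arr[4]=17
(0, 5): arr[0]=18 > arr[5]=5
(0, 7): arr[0]=18 > arr[7]=10
(1, 2): arr[1]=15 > arr[2]=6
(1, 5): arr[1]=15 > arr[5]=5
(1, 7): arr[1]=15 > arr[7]=10
(2, 5): arr[2]=6 > arr[5]=5
(3, 5): arr[3]=16 > arr[5]=5
(3, 7): arr[3]=16 > arr[7]=10
(4, 5): arr[4]=17 > arr[5]=5
(4, 7): arr[4]=17 > arr[7]=10
(6, 7): arr[6]=18 > arr[7]=10

Total inversions: 15

The array has 15 inversion(s): (0,1), (0,2), (0,3), (0,4), (0,5), (0,7), (1,2), (1,5), (1,7), (2,5), (3,5), (3,7), (4,5), (4,7), (6,7). Each pair (i,j) satisfies i < j and arr[i] > arr[j].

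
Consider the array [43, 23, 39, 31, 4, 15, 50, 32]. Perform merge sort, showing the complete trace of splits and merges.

Merge sort trace:

Split: [43, 23, 39, 31, 4, 15, 50, 32] -> [43, 23, 39, 31] and [4, 15, 50, 32]
  Split: [43, 23, 39, 31] -> [43, 23] and [39, 31]
    Split: [43, 23] -> [43] and [23]
    Merge: [43] + [23] -> [23, 43]
    Split: [39, 31] -> [39] and [31]
    Merge: [39] + [31] -> [31, 39]
  Merge: [23, 43] + [31, 39] -> [23, 31, 39, 43]
  Split: [4, 15, 50, 32] -> [4, 15] and [50, 32]
    Split: [4, 15] -> [4] and [15]
    Merge: [4] + [15] -> [4, 15]
    Split: [50, 32] -> [50] and [32]
    Merge: [50] + [32] -> [32, 50]
  Merge: [4, 15] + [32, 50] -> [4, 15, 32, 50]
Merge: [23, 31, 39, 43] + [4, 15, 32, 50] -> [4, 15, 23, 31, 32, 39, 43, 50]

Final sorted array: [4, 15, 23, 31, 32, 39, 43, 50]

The merge sort proceeds by recursively splitting the array and merging sorted halves.
After all merges, the sorted array is [4, 15, 23, 31, 32, 39, 43, 50].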